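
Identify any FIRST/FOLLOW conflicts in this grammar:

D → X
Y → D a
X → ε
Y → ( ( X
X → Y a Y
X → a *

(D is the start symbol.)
Nullable non-terminals: D, X.
FIRST sets used below: FIRST(Y) = { '(', 'a' }
D has a nullable alternative but only one production, so nothing to check.

X: nullable alternative(s) X → ε; FOLLOW(X) = { $, 'a' }
  X → ε: FIRST \ {ε} = { } — this is the only nullable alternative, skip
  X → Y a Y: FIRST \ {ε} = { '(', 'a' } — overlaps FOLLOW(X) on { 'a' }: CONFLICT
  X → a *: FIRST \ {ε} = { 'a' } — overlaps FOLLOW(X) on { 'a' }: CONFLICT

Y has no nullable alternative, so no FIRST/FOLLOW check is needed there.

So the grammar has 2 FIRST/FOLLOW conflicts (marked CONFLICT above).

Answer: Yes. X → Y a Y with FOLLOW(X) on { 'a' }; X → a '*' with FOLLOW(X) on { 'a' }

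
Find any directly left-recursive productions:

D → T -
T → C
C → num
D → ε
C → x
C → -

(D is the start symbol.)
No direct left recursion

D → T -: starts with T
T → C: starts with C
C → num: starts with num
D → ε: starts with ε
C → x: starts with x
C → -: starts with '-'

No direct left recursion found.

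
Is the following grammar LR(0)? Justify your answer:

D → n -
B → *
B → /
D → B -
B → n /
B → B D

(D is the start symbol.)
A grammar is LR(0) if no state in the canonical LR(0) collection has:
  - both a shift item (dot before a terminal) and a complete item (shift-reduce conflict), or
  - two or more complete items (reduce-reduce conflict; the accept item [D' → D .] counts as a complete item here).

Augment with D' → D and build the canonical LR(0) collection (I0 = CLOSURE({[D' → . D]}), then GOTO on every symbol after a dot until no new states appear). It has 10 states:
  I0: { [B → . *], [B → . /], [B → . B D], [B → . n /], [D → . B -], [D → . n -], [D' → . D] }  — shift
  I1: { [B → * .] }  — reduce
  I2: { [B → / .] }  — reduce
  I3: { [B → . *], [B → . /], [B → . B D], [B → . n /], [B → B . D], [D → . B -], [D → . n -], [D → B . -] }  — shift
  I4: { [D' → D .] }  — accept
  I5: { [B → n . /], [D → n . -] }  — shift
  I6: { [D → n - .] }  — reduce
  I7: { [B → n / .] }  — reduce
  I8: { [D → B - .] }  — reduce
  I9: { [B → B D .] }  — reduce

Every state is either a pure shift/goto state or contains exactly one complete item and nothing to shift — no conflicts. The grammar is LR(0).

Answer: Yes, the grammar is LR(0)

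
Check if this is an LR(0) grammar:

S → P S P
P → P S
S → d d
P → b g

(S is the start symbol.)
Augment with S' → S and build the canonical LR(0) collection (I0 = CLOSURE({[S' → . S]}), then GOTO on every symbol after a dot until no new states appear). It has 10 states:
  I0: { [P → . P S], [P → . b g], [S → . P S P], [S → . d d], [S' → . S] }  — shift
  I1: { [P → . P S], [P → . b g], [P → P . S], [S → . P S P], [S → . d d], [S → P . S P] }  — shift
  I2: { [S' → S .] }  — accept
  I3: { [P → b . g] }  — shift
  I4: { [S → d . d] }  — shift
  I5: { [S → d d .] }  — reduce
  I6: { [P → b g .] }  — reduce
  I7: { [P → . P S], [P → . b g], [P → P S .], [S → P S . P] }  — shift, reduce
  I8: { [P → . P S], [P → . b g], [P → P . S], [S → . P S P], [S → . d d], [S → P S P .] }  — shift, reduce
  I9: { [P → P S .] }  — reduce

Conflict in state I7:
  Shift-reduce conflict between [P → P S .] and [P → . b g]
So the grammar is NOT LR(0).

Answer: No. Shift-reduce conflict between [P → P S .] and [P → . b g]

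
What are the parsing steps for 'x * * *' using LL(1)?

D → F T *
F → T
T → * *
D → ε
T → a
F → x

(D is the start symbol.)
Stack is shown with the top on the left.

Stack    Input      Action
--------------------------
D $      x * * * $  output D → F T *
F T * $  x * * * $  output F → x
x T * $  x * * * $  match 'x'
T * $    * * * $    output T → * *
* * * $  * * * $    match '*'
* * $    * * $      match '*'
* $      * $        match '*'
$        $          accept

The string is accepted.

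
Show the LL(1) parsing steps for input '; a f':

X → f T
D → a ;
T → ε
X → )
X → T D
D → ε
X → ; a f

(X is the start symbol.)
LL(1) parsing maintains a stack (initially the start symbol over $) and the input. At each step: if the stack top is a terminal, match it against the current input token; if it is a non-terminal N, replace it with the RHS of M[N, lookahead] (the unique production whose predict set contains the lookahead).

Stack is shown with the top on the left.

Stack    Input    Action
------------------------
X $      ; a f $  output X → ; a f
; a f $  ; a f $  match ';'
a f $    a f $    match 'a'
f $      f $      match 'f'
$        $        accept

The string is accepted.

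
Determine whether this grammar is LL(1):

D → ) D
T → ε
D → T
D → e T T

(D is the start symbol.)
Yes, the grammar is LL(1).

A grammar is LL(1) if for each non-terminal N with multiple productions, the predict sets of those productions are pairwise disjoint, where PREDICT(N → α) = (FIRST(α) \ {ε}) ∪ (FOLLOW(N) if α ⇒* ε).

Relevant sets:
  FIRST(T) = { ε }
  FOLLOW(D) = { $ }

For D:
  PREDICT(D → ')' D) = { ')' }
  PREDICT(D → T) = { $ }
  PREDICT(D → e T T) = { 'e' }
T has a single production, so nothing to check there.

All predict sets are disjoint. The grammar IS LL(1).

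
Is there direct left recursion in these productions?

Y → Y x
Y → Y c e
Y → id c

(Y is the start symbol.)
Direct left recursion occurs when N → N α for some non-terminal N (the right-hand side begins with the left-hand side itself).

Y → Y x: LEFT RECURSIVE (starts with Y)
Y → Y c e: LEFT RECURSIVE (starts with Y)
Y → id c: starts with id

The grammar has direct left recursion on: Y.

Answer: Yes, Y is left-recursive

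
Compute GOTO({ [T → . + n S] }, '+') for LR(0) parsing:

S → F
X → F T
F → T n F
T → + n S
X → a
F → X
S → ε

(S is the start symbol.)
{ [T → + . n S] }

GOTO(I, '+') = CLOSURE({ [A → αX.β] : [A → α.Xβ] ∈ I, X = '+' })

Items with dot before '+', with the dot advanced:
  [T → . + n S] → [T → + . n S]
Closure adds nothing (no advanced item has the dot before a non-terminal).

GOTO = { [T → + . n S] }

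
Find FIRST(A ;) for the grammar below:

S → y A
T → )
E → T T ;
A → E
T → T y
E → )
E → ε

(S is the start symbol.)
{ ')', ';' }

FIRST sets of the non-terminals involved (from the grammar, by fixed-point iteration):
  FIRST(A) = { ')', ε }

To compute FIRST(A ;), process the symbols left to right:
Symbol A is a non-terminal. Add FIRST(A) \ {ε} = { ')' }
A is nullable (ε ∈ FIRST(A)), continue to the next symbol.
Symbol ; is a terminal. Add ';' and stop.
FIRST(A ;) = { ')', ';' }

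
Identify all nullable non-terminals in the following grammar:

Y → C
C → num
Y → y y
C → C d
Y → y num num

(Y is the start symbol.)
None

There are no ε-productions, so no non-terminal can derive ε.
No non-terminals are nullable.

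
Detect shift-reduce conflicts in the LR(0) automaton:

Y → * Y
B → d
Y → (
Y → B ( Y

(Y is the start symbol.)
A shift-reduce conflict occurs when an LR(0) state has both:
  - a complete (reduce) item [A → α .] (dot at the end), and
  - a shift item [B → β . c γ] (dot before a terminal).

Augment with Y' → Y and build the canonical LR(0) collection (I0 = CLOSURE({[Y' → . Y]}), then GOTO on every symbol after a dot until no new states appear). It has 9 states:
  I0: { [B → . d], [Y → . (], [Y → . * Y], [Y → . B ( Y], [Y' → . Y] }  — shift
  I1: { [Y → ( .] }  — reduce
  I2: { [B → . d], [Y → * . Y], [Y → . (], [Y → . * Y], [Y → . B ( Y] }  — shift
  I3: { [Y → B . ( Y] }  — shift
  I4: { [Y' → Y .] }  — accept
  I5: { [B → d .] }  — reduce
  I6: { [B → . d], [Y → . (], [Y → . * Y], [Y → . B ( Y], [Y → B ( . Y] }  — shift
  I7: { [Y → B ( Y .] }  — reduce
  I8: { [Y → * Y .] }  — reduce

No state contains both a complete item and a shift item.

Answer: No shift-reduce conflicts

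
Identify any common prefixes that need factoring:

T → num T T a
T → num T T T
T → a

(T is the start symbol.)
Yes, T has productions with common prefix 'num T T'

Left-factoring is needed when two productions for the same non-terminal
share a common prefix on the right-hand side.

Productions for T:
  T → num T T a
  T → num T T T
  T → a

Found common prefix 'num T T' in productions for T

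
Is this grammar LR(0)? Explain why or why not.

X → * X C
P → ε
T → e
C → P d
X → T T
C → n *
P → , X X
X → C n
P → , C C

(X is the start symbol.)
No. Shift-reduce conflict between [P → .] and [C → . n *]

A grammar is LR(0) if no state in the canonical LR(0) collection has:
  - both a shift item (dot before a terminal) and a complete item (shift-reduce conflict), or
  - two or more complete items (reduce-reduce conflict; the accept item [X' → X .] counts as a complete item here).

Augment with X' → X and build the canonical LR(0) collection (I0 = CLOSURE({[X' → . X]}), then GOTO on every symbol after a dot until no new states appear). It has 20 states:
  I0: { [C → . P d], [C → . n *], [P → . , C C], [P → . , X X], [P → .], [T → . e], [X → . * X C], [X → . C n], [X → . T T], [X' → . X] }  — shift, reduce
  I1: { [C → . P d], [C → . n *], [P → . , C C], [P → . , X X], [P → .], [T → . e], [X → * . X C], [X → . * X C], [X → . C n], [X → . T T] }  — shift, reduce
  I2: { [C → . P d], [C → . n *], [P → , . C C], [P → , . X X], [P → . , C C], [P → . , X X], [P → .], [T → . e], [X → . * X C], [X → . C n], [X → . T T] }  — shift, reduce
  I3: { [X → C . n] }  — shift
  I4: { [C → P . d] }  — shift
  I5: { [T → . e], [X → T . T] }  — shift
  I6: { [X' → X .] }  — accept
  I7: { [T → e .] }  — reduce
  I8: { [C → n . *] }  — shift
  I9: { [C → n * .] }  — reduce
  I10: { [X → T T .] }  — reduce
  I11: { [C → P d .] }  — reduce
  I12: { [X → C n .] }  — reduce
  I13: { [C → . P d], [C → . n *], [P → , C . C], [P → . , C C], [P → . , X X], [P → .], [X → C . n] }  — shift, reduce
  I14: { [C → . P d], [C → . n *], [P → , X . X], [P → . , C C], [P → . , X X], [P → .], [T → . e], [X → . * X C], [X → . C n], [X → . T T] }  — shift, reduce
  I15: { [P → , X X .] }  — reduce
  I16: { [P → , C C .] }  — reduce
  I17: { [C → n . *], [X → C n .] }  — shift, reduce
  I18: { [C → . P d], [C → . n *], [P → . , C C], [P → . , X X], [P → .], [X → * X . C] }  — shift, reduce
  I19: { [X → * X C .] }  — reduce

Conflict in state I0:
  Shift-reduce conflict between [P → .] and [C → . n *]
So the grammar is NOT LR(0).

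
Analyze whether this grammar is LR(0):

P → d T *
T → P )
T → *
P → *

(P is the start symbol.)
A grammar is LR(0) if no state in the canonical LR(0) collection has:
  - both a shift item (dot before a terminal) and a complete item (shift-reduce conflict), or
  - two or more complete items (reduce-reduce conflict; the accept item [P' → P .] counts as a complete item here).

Augment with P' → P and build the canonical LR(0) collection (I0 = CLOSURE({[P' → . P]}), then GOTO on every symbol after a dot until no new states appear). It has 9 states:
  I0: { [P → . *], [P → . d T *], [P' → . P] }  — shift
  I1: { [P → * .] }  — reduce
  I2: { [P' → P .] }  — accept
  I3: { [P → . *], [P → . d T *], [P → d . T *], [T → . *], [T → . P )] }  — shift
  I4: { [P → * .], [T → * .] }  — 2 reduces
  I5: { [T → P . )] }  — shift
  I6: { [P → d T . *] }  — shift
  I7: { [P → d T * .] }  — reduce
  I8: { [T → P ) .] }  — reduce

Conflict in state I4:
  Reduce-reduce conflict: [P → * .] and [T → * .]
So the grammar is NOT LR(0).

Answer: No. Reduce-reduce conflict: [P → * .] and [T → * .]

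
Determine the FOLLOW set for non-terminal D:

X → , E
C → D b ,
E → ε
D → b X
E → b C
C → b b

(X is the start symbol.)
{ 'b' }

To compute FOLLOW(D), find every occurrence of D on a right-hand side N → α D β: add FIRST(β) \ {ε}, and if β is empty or nullable also add FOLLOW(N). Iterate to a fixed point.

In C → D b ,: D is followed by b ',', add FIRST(b ',') \ {ε} = { 'b' }

Taking the union: FOLLOW(D) = { 'b' }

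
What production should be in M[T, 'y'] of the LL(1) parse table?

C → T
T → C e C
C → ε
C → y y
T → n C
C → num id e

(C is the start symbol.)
To find M[T, 'y'], we find productions for T where 'y' is in the predict set (PREDICT(N → α) = (FIRST(α) \ {ε}) ∪ (FOLLOW(N) if α ⇒* ε)).

Relevant sets:
  FIRST(C) = { 'e', 'n', 'num', 'y', ε }

T → C e C: PREDICT = { 'e', 'n', 'num', 'y' }
  'y' is in predict set, so this production goes in M[T, 'y']
T → n C: PREDICT = { 'n' }

M[T, 'y'] = T → C e C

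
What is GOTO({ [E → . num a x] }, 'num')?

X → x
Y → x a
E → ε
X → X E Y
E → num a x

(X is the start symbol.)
{ [E → num . a x] }

GOTO(I, 'num') = CLOSURE({ [A → αX.β] : [A → α.Xβ] ∈ I, X = 'num' })

Items with dot before 'num', with the dot advanced:
  [E → . num a x] → [E → num . a x]
Closure adds nothing (no advanced item has the dot before a non-terminal).

GOTO = { [E → num . a x] }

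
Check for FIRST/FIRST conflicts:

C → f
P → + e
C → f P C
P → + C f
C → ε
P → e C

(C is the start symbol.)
Productions for C:
  C → f: FIRST = { 'f' }
  C → f P C: FIRST = { 'f' }
  C → ε: FIRST = { ε }
Productions for P:
  P → + e: FIRST = { '+' }
  P → + C f: FIRST = { '+' }
  P → e C: FIRST = { 'e' }

Conflict for C: C → f and C → f P C
  Overlap: { 'f' }
Conflict for P: P → + e and P → + C f
  Overlap: { '+' }

Answer: Yes. C → f / C → f P C on { 'f' }; P → '+' e / P → '+' C f on { '+' }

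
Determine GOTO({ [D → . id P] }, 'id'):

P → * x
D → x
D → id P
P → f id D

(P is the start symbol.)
{ [D → id . P], [P → . * x], [P → . f id D] }

GOTO(I, 'id') = CLOSURE({ [A → αX.β] : [A → α.Xβ] ∈ I, X = 'id' })

Items with dot before 'id', with the dot advanced:
  [D → . id P] → [D → id . P]
Closure of the advanced items:
  [D → id . P] has the dot before P: add [P → . * x], [P → . f id D]

GOTO = { [D → id . P], [P → . * x], [P → . f id D] }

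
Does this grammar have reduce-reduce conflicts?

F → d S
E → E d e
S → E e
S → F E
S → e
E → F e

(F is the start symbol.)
Augment with F' → F and build the canonical LR(0) collection (I0 = CLOSURE({[F' → . F]}), then GOTO on every symbol after a dot until no new states appear). It has 13 states:
  I0: { [F → . d S], [F' → . F] }  — shift
  I1: { [F' → F .] }  — accept
  I2: { [E → . E d e], [E → . F e], [F → . d S], [F → d . S], [S → . E e], [S → . F E], [S → . e] }  — shift
  I3: { [E → E . d e], [S → E . e] }  — shift
  I4: { [E → . E d e], [E → . F e], [E → F . e], [F → . d S], [S → F . E] }  — shift
  I5: { [F → d S .] }  — reduce
  I6: { [S → e .] }  — reduce
  I7: { [E → E . d e], [S → F E .] }  — shift, reduce
  I8: { [E → F . e] }  — shift
  I9: { [E → F e .] }  — reduce
  I10: { [E → E d . e] }  — shift
  I11: { [E → E d e .] }  — reduce
  I12: { [S → E e .] }  — reduce

No state contains more than one complete item.

Answer: No reduce-reduce conflicts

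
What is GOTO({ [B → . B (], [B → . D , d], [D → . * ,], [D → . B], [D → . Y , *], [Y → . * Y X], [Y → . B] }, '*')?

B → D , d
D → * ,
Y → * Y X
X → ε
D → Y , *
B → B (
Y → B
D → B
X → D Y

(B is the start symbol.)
GOTO(I, '*') = CLOSURE({ [A → αX.β] : [A → α.Xβ] ∈ I, X = '*' })

Items with dot before '*', with the dot advanced:
  [D → . * ,] → [D → * . ,]
  [Y → . * Y X] → [Y → * . Y X]
Closure of the advanced items:
  [Y → * . Y X] has the dot before Y: add [Y → . * Y X], [Y → . B]
  [Y → . B] has the dot before B: add [B → . D , d], [B → . B (]
  [B → . D , d] has the dot before D: add [D → . * ,], [D → . Y , *], [D → . B]

GOTO = { [B → . B (], [B → . D , d], [D → * . ,], [D → . * ,], [D → . B], [D → . Y , *], [Y → * . Y X], [Y → . * Y X], [Y → . B] }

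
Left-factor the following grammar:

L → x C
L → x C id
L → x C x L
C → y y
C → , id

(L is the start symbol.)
Left-factoring transforms A → αβ₁ | αβ₂ into A → αA' and A' → β₁ | β₂
(α is the longest common prefix among the alternatives). Repeat until
no nonterminal has two alternatives with a common prefix.

Round 1: L has alternatives sharing prefix 'x C'. Introduce L': L → x C L'
  Add: L' → ε
  Add: L' → id
  Add: L' → x L

No remaining common prefixes — done.

Resulting grammar:
L → x C L'
L' → ε
L' → id
L' → x L
C → y y
C → , id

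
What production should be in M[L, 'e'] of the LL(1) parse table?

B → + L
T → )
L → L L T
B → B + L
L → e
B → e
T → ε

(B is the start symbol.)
L → L L T, L → e

To find M[L, 'e'], we find productions for L where 'e' is in the predict set (PREDICT(N → α) = (FIRST(α) \ {ε}) ∪ (FOLLOW(N) if α ⇒* ε)).

Relevant sets:
  FIRST(L) = { 'e' }

L → L L T: PREDICT = { 'e' }
  'e' is in predict set, so this production goes in M[L, 'e']
L → e: PREDICT = { 'e' }
  'e' is in predict set, so this production goes in M[L, 'e']

M[L, 'e'] = L → L L T, L → e  (a multiply-defined cell — the grammar is not LL(1))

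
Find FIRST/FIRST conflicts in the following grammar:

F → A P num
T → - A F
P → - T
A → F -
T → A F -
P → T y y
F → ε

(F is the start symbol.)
Yes. T → '-' A F / T → A F '-' on { '-' }; P → '-' T / P → T y y on { '-' }

FIRST sets of the non-terminals at (or reachable through a nullable prefix from) the front of some alternative:
  FIRST(A) = { '-' }
  FIRST(T) = { '-' }

Productions for F:
  F → A P num: FIRST = { '-' }
  F → ε: FIRST = { ε }
Productions for T:
  T → - A F: FIRST = { '-' }
  T → A F -: FIRST = { '-' }
Productions for P:
  P → - T: FIRST = { '-' }
  P → T y y: FIRST = { '-' }
A has only one production, so no FIRST/FIRST conflict is possible there.

Conflict for T: T → - A F and T → A F -
  Overlap: { '-' }
Conflict for P: P → - T and P → T y y
  Overlap: { '-' }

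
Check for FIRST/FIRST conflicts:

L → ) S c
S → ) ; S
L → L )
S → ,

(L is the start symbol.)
Yes. L → ')' S c / L → L ')' on { ')' }

FIRST sets of the non-terminals at (or reachable through a nullable prefix from) the front of some alternative:
  FIRST(L) = { ')' }

Productions for L:
  L → ) S c: FIRST = { ')' }
  L → L ): FIRST = { ')' }
Productions for S:
  S → ) ; S: FIRST = { ')' }
  S → ,: FIRST = { ',' }

Conflict for L: L → ) S c and L → L )
  Overlap: { ')' }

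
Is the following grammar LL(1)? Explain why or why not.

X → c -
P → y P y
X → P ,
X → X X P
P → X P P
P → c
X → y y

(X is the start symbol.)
No. Predict set conflict for X: { 'c' }

A grammar is LL(1) if for each non-terminal N with multiple productions, the predict sets of those productions are pairwise disjoint, where PREDICT(N → α) = (FIRST(α) \ {ε}) ∪ (FOLLOW(N) if α ⇒* ε).

Relevant sets:
  FIRST(P) = { 'c', 'y' }
  FIRST(X) = { 'c', 'y' }

For X:
  PREDICT(X → c '-') = { 'c' }
  PREDICT(X → P ',') = { 'c', 'y' }
  PREDICT(X → X X P) = { 'c', 'y' }
  PREDICT(X → y y) = { 'y' }
For P:
  PREDICT(P → y P y) = { 'y' }
  PREDICT(P → X P P) = { 'c', 'y' }
  PREDICT(P → c) = { 'c' }

Conflict found: Predict set conflict for X: { 'c' }
The grammar is NOT LL(1).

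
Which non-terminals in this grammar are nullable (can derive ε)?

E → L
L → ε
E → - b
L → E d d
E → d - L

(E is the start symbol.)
{ 'E', 'L' }

A non-terminal is nullable if it can derive ε (the empty string): either it has an ε-production, or it has a production whose right-hand side consists entirely of nullable non-terminals.

ε-productions: L → ε
So L is immediately nullable.
E → L: every symbol on the right is nullable, so E is nullable too.
Every non-terminal is now nullable.
Nullable = { 'E', 'L' }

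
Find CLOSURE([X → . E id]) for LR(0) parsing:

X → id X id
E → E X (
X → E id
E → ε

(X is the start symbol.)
To compute CLOSURE, for each item [A → α.Bβ] where B is a non-terminal, add [B → .γ] for all productions B → γ; repeat for the newly added items until nothing changes.

Start with: [X → . E id]
  [X → . E id] has the dot before E: add [E → . E X (], [E → .]
No further items can be added.

CLOSURE = { [E → . E X (], [E → .], [X → . E id] }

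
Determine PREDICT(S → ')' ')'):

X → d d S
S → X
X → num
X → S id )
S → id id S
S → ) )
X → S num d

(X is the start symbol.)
PREDICT(S → ')' ')') = (FIRST(RHS) \ {ε}) ∪ (FOLLOW(S) if ε ∈ FIRST(RHS), i.e. RHS ⇒* ε)
FIRST(')' ')') = { ')' }
ε ∉ FIRST(')' ')'), so FOLLOW(S) is not added.
PREDICT(S → ')' ')') = { ')' }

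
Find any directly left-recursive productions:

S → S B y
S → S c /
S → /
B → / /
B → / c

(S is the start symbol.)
Yes, S is left-recursive

Direct left recursion occurs when N → N α for some non-terminal N (the right-hand side begins with the left-hand side itself).

S → S B y: LEFT RECURSIVE (starts with S)
S → S c /: LEFT RECURSIVE (starts with S)
S → /: starts with '/'
B → / /: starts with '/'
B → / c: starts with '/'

The grammar has direct left recursion on: S.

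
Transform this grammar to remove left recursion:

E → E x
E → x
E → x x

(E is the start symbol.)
E → x E'
E → x x E'
E' → x E'
E' → ε

E is directly left-recursive. The standard transformation for
  A → A α₁ | ... | A α_m | β₁ | ... | β_n
is
  A  → β₁ A' | ... | β_n A'
  A' → α₁ A' | ... | α_m A' | ε

E → x becomes E → x E'
E → x x becomes E → x x E'
E → E x becomes E' → x E'
Add E' → ε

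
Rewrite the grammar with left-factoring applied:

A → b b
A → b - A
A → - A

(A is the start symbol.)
Left-factoring transforms A → αβ₁ | αβ₂ into A → αA' and A' → β₁ | β₂
(α is the longest common prefix among the alternatives). Repeat until
no nonterminal has two alternatives with a common prefix.

Round 1: A has alternatives sharing prefix 'b'. Introduce A': A → b A'
  Add: A' → b
  Add: A' → - A

No remaining common prefixes — done.

Resulting grammar:
A → b A'
A' → b
A' → - A
A → - A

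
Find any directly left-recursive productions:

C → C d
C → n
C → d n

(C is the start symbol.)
Yes, C is left-recursive

C → C d: LEFT RECURSIVE (starts with C)
C → n: starts with n
C → d n: starts with d

The grammar has direct left recursion on: C.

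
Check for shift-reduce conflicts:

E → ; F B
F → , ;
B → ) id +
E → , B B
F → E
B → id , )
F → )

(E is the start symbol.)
Augment with E' → E and build the canonical LR(0) collection (I0 = CLOSURE({[E' → . E]}), then GOTO on every symbol after a dot until no new states appear). It has 18 states:
  I0: { [E → . , B B], [E → . ; F B], [E' → . E] }  — shift
  I1: { [B → . ) id +], [B → . id , )], [E → , . B B] }  — shift
  I2: { [E → . , B B], [E → . ; F B], [E → ; . F B], [F → . )], [F → . , ;], [F → . E] }  — shift
  I3: { [E' → E .] }  — accept
  I4: { [F → ) .] }  — reduce
  I5: { [B → . ) id +], [B → . id , )], [E → , . B B], [F → , . ;] }  — shift
  I6: { [F → E .] }  — reduce
  I7: { [B → . ) id +], [B → . id , )], [E → ; F . B] }  — shift
  I8: { [B → ) . id +] }  — shift
  I9: { [E → ; F B .] }  — reduce
  I10: { [B → id . , )] }  — shift
  I11: { [B → id , . )] }  — shift
  I12: { [B → id , ) .] }  — reduce
  I13: { [B → ) id . +] }  — shift
  I14: { [B → ) id + .] }  — reduce
  I15: { [F → , ; .] }  — reduce
  I16: { [B → . ) id +], [B → . id , )], [E → , B . B] }  — shift
  I17: { [E → , B B .] }  — reduce

No state contains both a complete item and a shift item.

Answer: No shift-reduce conflicts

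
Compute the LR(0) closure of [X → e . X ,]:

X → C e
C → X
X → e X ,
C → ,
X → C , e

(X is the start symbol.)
{ [C → . ,], [C → . X], [X → . C , e], [X → . C e], [X → . e X ,], [X → e . X ,] }

Start with: [X → e . X ,]
  [X → e . X ,] has the dot before X: add [X → . C e], [X → . e X ,], [X → . C , e]
  [X → . C e] has the dot before C: add [C → . X], [C → . ,]
No further items can be added.

CLOSURE = { [C → . ,], [C → . X], [X → . C , e], [X → . C e], [X → . e X ,], [X → e . X ,] }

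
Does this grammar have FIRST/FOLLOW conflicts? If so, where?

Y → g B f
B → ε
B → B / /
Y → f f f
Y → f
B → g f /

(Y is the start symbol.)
A FIRST/FOLLOW conflict occurs when a non-terminal N has a nullable alternative N → β (β ⇒* ε) and another alternative N → α with FIRST(α) ∩ FOLLOW(N) ≠ ∅: on such a lookahead the parser cannot decide between expanding α and letting N vanish via β.

Nullable non-terminals: B.
FIRST sets used below: FIRST(B) = { '/', 'g', ε }

B: nullable alternative(s) B → ε; FOLLOW(B) = { '/', 'f' }
  B → ε: FIRST \ {ε} = { } — this is the only nullable alternative, skip
  B → B / /: FIRST \ {ε} = { '/', 'g' } — overlaps FOLLOW(B) on { '/' }: CONFLICT
  B → g f /: FIRST \ {ε} = { 'g' } — disjoint from FOLLOW(B)

Y has no nullable alternative, so no FIRST/FOLLOW check is needed there.

So the grammar has 1 FIRST/FOLLOW conflict (marked CONFLICT above).

Answer: Yes. B → B '/' '/' with FOLLOW(B) on { '/' }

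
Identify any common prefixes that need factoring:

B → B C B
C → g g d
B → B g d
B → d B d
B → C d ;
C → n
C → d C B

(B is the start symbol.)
Yes, B has productions with common prefix 'B'

Left-factoring is needed when two productions for the same non-terminal
share a common prefix on the right-hand side.

Productions for B:
  B → B C B
  B → B g d
  B → d B d
  B → C d ;
Productions for C:
  C → g g d
  C → n
  C → d C B

Found common prefix 'B' in productions for B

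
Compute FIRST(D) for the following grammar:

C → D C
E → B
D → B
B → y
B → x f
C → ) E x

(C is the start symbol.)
To compute FIRST(D), examine every production with D on the left-hand side, reading each right-hand side left to right until a non-nullable symbol is reached.

FIRST sets of the other non-terminals involved (by the same procedure, iterated to a fixed point):
  FIRST(B) = { 'x', 'y' }

From D → B:
  - B is a non-terminal: add FIRST(B) \ {ε} = { 'x', 'y' }
    B is not nullable, so stop

Collecting: FIRST(D) = { 'x', 'y' }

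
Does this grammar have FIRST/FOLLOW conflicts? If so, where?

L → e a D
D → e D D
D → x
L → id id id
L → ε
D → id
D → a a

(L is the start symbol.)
No FIRST/FOLLOW conflicts.

A FIRST/FOLLOW conflict occurs when a non-terminal N has a nullable alternative N → β (β ⇒* ε) and another alternative N → α with FIRST(α) ∩ FOLLOW(N) ≠ ∅: on such a lookahead the parser cannot decide between expanding α and letting N vanish via β.

Nullable non-terminals: L.

L: nullable alternative(s) L → ε; FOLLOW(L) = { $ }
  L → e a D: FIRST \ {ε} = { 'e' } — disjoint from FOLLOW(L)
  L → id id id: FIRST \ {ε} = { 'id' } — disjoint from FOLLOW(L)
  L → ε: FIRST \ {ε} = { } — this is the only nullable alternative, skip

D has no nullable alternative, so no FIRST/FOLLOW check is needed there.

No FIRST/FOLLOW conflicts found.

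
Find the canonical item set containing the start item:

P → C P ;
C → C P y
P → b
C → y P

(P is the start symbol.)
First, augment the grammar with P' → P
I₀ = CLOSURE({ [P' → . P] }):
  [P' → . P] has the dot before P: add [P → . C P ;], [P → . b]
  [P → . C P ;] has the dot before C: add [C → . C P y], [C → . y P]
No further items can be added.

I₀ = { [C → . C P y], [C → . y P], [P → . C P ;], [P → . b], [P' → . P] }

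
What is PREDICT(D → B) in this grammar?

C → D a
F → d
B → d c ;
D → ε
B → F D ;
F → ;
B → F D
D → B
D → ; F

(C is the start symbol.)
PREDICT(D → B) = (FIRST(RHS) \ {ε}) ∪ (FOLLOW(D) if ε ∈ FIRST(RHS), i.e. RHS ⇒* ε)
FIRST(B) = { ';', 'd' }
FIRST(B) = { ';', 'd' }
ε ∉ FIRST(B), so FOLLOW(D) is not added.
PREDICT(D → B) = { ';', 'd' }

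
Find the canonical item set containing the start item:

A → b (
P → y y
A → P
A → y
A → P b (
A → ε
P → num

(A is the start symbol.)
{ [A → . P b (], [A → . P], [A → . b (], [A → . y], [A → .], [A' → . A], [P → . num], [P → . y y] }

First, augment the grammar with A' → A
I₀ = CLOSURE({ [A' → . A] }):
  [A' → . A] has the dot before A: add [A → . b (], [A → . P], [A → . y], [A → . P b (], [A → .]
  [A → . P] has the dot before P: add [P → . y y], [P → . num]
No further items can be added.

I₀ = { [A → . P b (], [A → . P], [A → . b (], [A → . y], [A → .], [A' → . A], [P → . num], [P → . y y] }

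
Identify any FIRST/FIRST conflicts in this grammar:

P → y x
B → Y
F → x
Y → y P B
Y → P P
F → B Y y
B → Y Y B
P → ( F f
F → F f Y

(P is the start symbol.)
FIRST sets of the non-terminals at (or reachable through a nullable prefix from) the front of some alternative:
  FIRST(Y) = { '(', 'y' }
  FIRST(B) = { '(', 'y' }
  FIRST(F) = { '(', 'x', 'y' }
  FIRST(P) = { '(', 'y' }

Productions for P:
  P → y x: FIRST = { 'y' }
  P → ( F f: FIRST = { '(' }
Productions for B:
  B → Y: FIRST = { '(', 'y' }
  B → Y Y B: FIRST = { '(', 'y' }
Productions for F:
  F → x: FIRST = { 'x' }
  F → B Y y: FIRST = { '(', 'y' }
  F → F f Y: FIRST = { '(', 'x', 'y' }
Productions for Y:
  Y → y P B: FIRST = { 'y' }
  Y → P P: FIRST = { '(', 'y' }

Conflict for B: B → Y and B → Y Y B
  Overlap: { '(', 'y' }
Conflict for F: F → x and F → F f Y
  Overlap: { 'x' }
Conflict for F: F → B Y y and F → F f Y
  Overlap: { '(', 'y' }
Conflict for Y: Y → y P B and Y → P P
  Overlap: { 'y' }

Answer: Yes. B → Y / B → Y Y B on { '(', 'y' }; F → x / F → F f Y on { 'x' }; F → B Y y / F → F f Y on { '(', 'y' }; Y → y P B / Y → P P on { 'y' }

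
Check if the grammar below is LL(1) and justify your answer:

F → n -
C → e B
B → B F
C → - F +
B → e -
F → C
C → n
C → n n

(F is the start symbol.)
No. Predict set conflict for F: { 'n' }

Relevant sets:
  FIRST(C) = { '-', 'e', 'n' }
  FIRST(B) = { 'e' }

For F:
  PREDICT(F → n '-') = { 'n' }
  PREDICT(F → C) = { '-', 'e', 'n' }
For C:
  PREDICT(C → e B) = { 'e' }
  PREDICT(C → '-' F '+') = { '-' }
  PREDICT(C → n) = { 'n' }
  PREDICT(C → n n) = { 'n' }
For B:
  PREDICT(B → B F) = { 'e' }
  PREDICT(B → e '-') = { 'e' }

Conflict found: Predict set conflict for F: { 'n' }
The grammar is NOT LL(1).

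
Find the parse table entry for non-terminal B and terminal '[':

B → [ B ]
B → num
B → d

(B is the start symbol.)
B → [ B ]

To find M[B, '['], we find productions for B where '[' is in the predict set (PREDICT(N → α) = (FIRST(α) \ {ε}) ∪ (FOLLOW(N) if α ⇒* ε)).

B → [ B ]: PREDICT = { '[' }
  '[' is in predict set, so this production goes in M[B, '[']
B → num: PREDICT = { 'num' }
B → d: PREDICT = { 'd' }

M[B, '['] = B → [ B ]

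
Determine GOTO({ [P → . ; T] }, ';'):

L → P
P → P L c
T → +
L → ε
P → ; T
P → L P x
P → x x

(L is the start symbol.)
{ [P → ; . T], [T → . +] }

GOTO(I, ';') = CLOSURE({ [A → αX.β] : [A → α.Xβ] ∈ I, X = ';' })

Items with dot before ';', with the dot advanced:
  [P → . ; T] → [P → ; . T]
Closure of the advanced items:
  [P → ; . T] has the dot before T: add [T → . +]

GOTO = { [P → ; . T], [T → . +] }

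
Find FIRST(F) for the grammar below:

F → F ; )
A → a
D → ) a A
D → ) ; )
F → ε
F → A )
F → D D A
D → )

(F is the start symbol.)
{ ')', ';', 'a', ε }

To compute FIRST(F), examine every production with F on the left-hand side, reading each right-hand side left to right until a non-nullable symbol is reached.

FIRST sets of the other non-terminals involved (by the same procedure, iterated to a fixed point):
  FIRST(A) = { 'a' }
  FIRST(D) = { ')' }

From F → F ; ):
  - F is the symbol being defined: contributes nothing new
    F is nullable, so continue to the next symbol
  - ';' is a terminal: add ';' and stop
From F → ε:
  - ε-production, so ε ∈ FIRST(F)
From F → A ):
  - A is a non-terminal: add FIRST(A) \ {ε} = { 'a' }
    A is not nullable, so stop
From F → D D A:
  - D is a non-terminal: add FIRST(D) \ {ε} = { ')' }
    D is not nullable, so stop

Collecting: FIRST(F) = { ')', ';', 'a', ε }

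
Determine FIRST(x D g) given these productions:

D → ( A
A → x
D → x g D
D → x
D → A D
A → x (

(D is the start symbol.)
To compute FIRST(x D g), process the symbols left to right:
Symbol x is a terminal. Add 'x' and stop.
FIRST(x D g) = { 'x' }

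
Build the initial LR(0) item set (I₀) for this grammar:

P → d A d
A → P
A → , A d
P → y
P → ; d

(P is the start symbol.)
{ [P → . ; d], [P → . d A d], [P → . y], [P' → . P] }

First, augment the grammar with P' → P
I₀ = CLOSURE({ [P' → . P] }):
  [P' → . P] has the dot before P: add [P → . d A d], [P → . y], [P → . ; d]
No further items can be added.

I₀ = { [P → . ; d], [P → . d A d], [P → . y], [P' → . P] }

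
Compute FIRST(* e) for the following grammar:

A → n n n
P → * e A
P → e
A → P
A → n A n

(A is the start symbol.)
To compute FIRST(* e), process the symbols left to right:
Symbol * is a terminal. Add '*' and stop.
FIRST(* e) = { '*' }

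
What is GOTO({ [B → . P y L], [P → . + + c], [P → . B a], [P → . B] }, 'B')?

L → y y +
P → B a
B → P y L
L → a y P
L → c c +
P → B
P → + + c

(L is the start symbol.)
{ [P → B . a], [P → B .] }

GOTO(I, 'B') = CLOSURE({ [A → αX.β] : [A → α.Xβ] ∈ I, X = 'B' })

Items with dot before 'B', with the dot advanced:
  [P → . B] → [P → B .]
  [P → . B a] → [P → B . a]
Closure adds nothing (no advanced item has the dot before a non-terminal).

GOTO = { [P → B . a], [P → B .] }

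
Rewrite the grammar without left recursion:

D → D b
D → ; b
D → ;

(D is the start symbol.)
D is directly left-recursive. The standard transformation for
  A → A α₁ | ... | A α_m | β₁ | ... | β_n
is
  A  → β₁ A' | ... | β_n A'
  A' → α₁ A' | ... | α_m A' | ε

D → ; b becomes D → ; b D'
D → ; becomes D → ; D'
D → D b becomes D' → b D'
Add D' → ε

Resulting grammar:
D → ; b D'
D → ; D'
D' → b D'
D' → ε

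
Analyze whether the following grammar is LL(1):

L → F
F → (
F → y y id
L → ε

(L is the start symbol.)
Relevant sets:
  FIRST(F) = { '(', 'y' }
  FOLLOW(L) = { $ }

For L:
  PREDICT(L → F) = { '(', 'y' }
  PREDICT(L → ε) = { $ }
For F:
  PREDICT(F → '(') = { '(' }
  PREDICT(F → y y id) = { 'y' }

All predict sets are disjoint. The grammar IS LL(1).

Answer: Yes, the grammar is LL(1).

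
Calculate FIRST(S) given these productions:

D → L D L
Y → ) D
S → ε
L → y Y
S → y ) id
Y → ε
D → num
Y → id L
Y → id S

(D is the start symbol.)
{ 'y', ε }

From S → ε:
  - ε-production, so ε ∈ FIRST(S)
From S → y ) id:
  - y is a terminal: add 'y' and stop

Collecting: FIRST(S) = { 'y', ε }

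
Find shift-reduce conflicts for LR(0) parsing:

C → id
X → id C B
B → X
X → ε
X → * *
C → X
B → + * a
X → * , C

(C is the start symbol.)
A shift-reduce conflict occurs when an LR(0) state has both:
  - a complete (reduce) item [A → α .] (dot at the end), and
  - a shift item [B → β . c γ] (dot before a terminal).

Augment with C' → C and build the canonical LR(0) collection (I0 = CLOSURE({[C' → . C]}), then GOTO on every symbol after a dot until no new states appear). It has 15 states:
  I0: { [C → . X], [C → . id], [C' → . C], [X → . * *], [X → . * , C], [X → . id C B], [X → .] }  — shift, reduce
  I1: { [X → * . *], [X → * . , C] }  — shift
  I2: { [C' → C .] }  — accept
  I3: { [C → X .] }  — reduce
  I4: { [C → . X], [C → . id], [C → id .], [X → . * *], [X → . * , C], [X → . id C B], [X → .], [X → id . C B] }  — shift, 2 reduces
  I5: { [B → . + * a], [B → . X], [X → . * *], [X → . * , C], [X → . id C B], [X → .], [X → id C . B] }  — shift, reduce
  I6: { [B → + . * a] }  — shift
  I7: { [X → id C B .] }  — reduce
  I8: { [B → X .] }  — reduce
  I9: { [C → . X], [C → . id], [X → . * *], [X → . * , C], [X → . id C B], [X → .], [X → id . C B] }  — shift, reduce
  I10: { [B → + * . a] }  — shift
  I11: { [B → + * a .] }  — reduce
  I12: { [X → * * .] }  — reduce
  I13: { [C → . X], [C → . id], [X → * , . C], [X → . * *], [X → . * , C], [X → . id C B], [X → .] }  — shift, reduce
  I14: { [X → * , C .] }  — reduce

I0 contains reduce item [X → .] and shift items [C → . id], [X → . * *], [X → . * , C], [X → . id C B] — shift-reduce conflict.
I4 contains reduce items [C → id .], [X → .] and shift items [C → . id], [X → . * *], [X → . * , C], [X → . id C B] — shift-reduce conflict.
I5 contains reduce item [X → .] and shift items [B → . + * a], [X → . * *], [X → . * , C], [X → . id C B] — shift-reduce conflict.
I9 contains reduce item [X → .] and shift items [C → . id], [X → . * *], [X → . * , C], [X → . id C B] — shift-reduce conflict.
I13 contains reduce item [X → .] and shift items [C → . id], [X → . * *], [X → . * , C], [X → . id C B] — shift-reduce conflict.

Answer: Yes — I0: [X → .] vs [C → . id]; I4: [C → id .] vs [C → . id]; I5: [X → .] vs [B → . + * a]; I9: [X → .] vs [C → . id]; I13: [X → .] vs [C → . id]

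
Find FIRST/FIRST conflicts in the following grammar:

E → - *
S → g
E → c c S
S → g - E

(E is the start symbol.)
Yes. S → g / S → g '-' E on { 'g' }

Productions for E:
  E → - *: FIRST = { '-' }
  E → c c S: FIRST = { 'c' }
Productions for S:
  S → g: FIRST = { 'g' }
  S → g - E: FIRST = { 'g' }

Conflict for S: S → g and S → g - E
  Overlap: { 'g' }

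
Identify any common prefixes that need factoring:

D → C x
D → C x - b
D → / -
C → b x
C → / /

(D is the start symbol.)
Left-factoring is needed when two productions for the same non-terminal
share a common prefix on the right-hand side.

Productions for D:
  D → C x
  D → C x - b
  D → / -
Productions for C:
  C → b x
  C → / /

Found common prefix 'C x' in productions for D

Answer: Yes, D has productions with common prefix 'C x'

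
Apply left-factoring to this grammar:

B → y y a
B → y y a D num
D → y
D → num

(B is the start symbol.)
Left-factoring transforms A → αβ₁ | αβ₂ into A → αA' and A' → β₁ | β₂
(α is the longest common prefix among the alternatives). Repeat until
no nonterminal has two alternatives with a common prefix.

Round 1: B has alternatives sharing prefix 'y y a'. Introduce B': B → y y a B'
  Add: B' → ε
  Add: B' → D num

No remaining common prefixes — done.

Resulting grammar:
B → y y a B'
B' → ε
B' → D num
D → y
D → num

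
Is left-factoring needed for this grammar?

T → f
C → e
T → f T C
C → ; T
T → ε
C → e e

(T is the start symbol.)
Left-factoring is needed when two productions for the same non-terminal
share a common prefix on the right-hand side.

Productions for T:
  T → f
  T → f T C
  T → ε
Productions for C:
  C → e
  C → ; T
  C → e e

Found common prefix 'f' in productions for T
Found common prefix 'e' in productions for C

Answer: Yes, T has productions with common prefix 'f'; C has productions with common prefix 'e'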